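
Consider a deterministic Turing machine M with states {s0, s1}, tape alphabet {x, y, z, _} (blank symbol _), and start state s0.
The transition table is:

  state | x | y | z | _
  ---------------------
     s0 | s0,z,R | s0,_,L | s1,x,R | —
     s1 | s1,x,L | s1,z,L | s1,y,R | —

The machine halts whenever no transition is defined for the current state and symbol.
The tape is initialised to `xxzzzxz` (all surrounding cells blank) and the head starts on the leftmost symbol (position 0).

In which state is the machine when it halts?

s0 | _[x]xzzzxz   read x → write z, move R, go to s0
s0 | _z[x]zzzxz   read x → write z, move R, go to s0
s0 | _zz[z]zzxz   read z → write x, move R, go to s1
s1 | _zzx[z]zxz   read z → write y, move R, go to s1
s1 | _zzxy[z]xz   read z → write y, move R, go to s1
s1 | _zzxyy[x]z   read x → write x, move L, go to s1
s1 | _zzxy[y]xz   read y → write z, move L, go to s1
s1 | _zzx[y]zxz   read y → write z, move L, go to s1
s1 | _zz[x]zzxz   read x → write x, move L, go to s1
s1 | _z[z]xzzxz   read z → write y, move R, go to s1
s1 | _zy[x]zzxz   read x → write x, move L, go to s1
s1 | _z[y]xzzxz   read y → write z, move L, go to s1
s1 | _[z]zxzzxz   read z → write y, move R, go to s1
s1 | _y[z]xzzxz   read z → write y, move R, go to s1
s1 | _yy[x]zzxz   read x → write x, move L, go to s1
s1 | _y[y]xzzxz   read y → write z, move L, go to s1
s1 | _[y]zxzzxz   read y → write z, move L, go to s1
s1 | [_]zzxzzxz
No transition is defined for (s1, _); M halts in state s1.

s1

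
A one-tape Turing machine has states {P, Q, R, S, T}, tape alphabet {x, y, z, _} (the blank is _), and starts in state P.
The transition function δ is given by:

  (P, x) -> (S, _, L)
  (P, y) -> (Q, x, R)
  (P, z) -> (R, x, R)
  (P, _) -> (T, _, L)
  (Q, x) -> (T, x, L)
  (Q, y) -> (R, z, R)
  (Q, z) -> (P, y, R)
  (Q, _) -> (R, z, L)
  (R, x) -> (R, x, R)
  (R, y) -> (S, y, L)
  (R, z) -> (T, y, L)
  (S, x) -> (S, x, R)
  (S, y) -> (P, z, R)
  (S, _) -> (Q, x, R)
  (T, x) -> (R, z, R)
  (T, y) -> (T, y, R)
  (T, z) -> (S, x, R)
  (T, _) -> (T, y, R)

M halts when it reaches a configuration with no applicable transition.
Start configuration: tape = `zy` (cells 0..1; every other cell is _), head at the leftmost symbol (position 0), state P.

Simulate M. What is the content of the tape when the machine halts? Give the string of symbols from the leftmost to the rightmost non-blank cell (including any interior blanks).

xxzy

P | [z]y__   read z → write x, move R, go to R
R | x[y]__   read y → write y, move L, go to S
S | [x]y__   read x → write x, move R, go to S
S | x[y]__   read y → write z, move R, go to P
P | xz[_]_   read _ → write _, move L, go to T
T | x[z]__   read z → write x, move R, go to S
S | xx[_]_   read _ → write x, move R, go to Q
Q | xxx[_]   read _ → write z, move L, go to R
R | xx[x]z   read x → write x, move R, go to R
R | xxx[z]   read z → write y, move L, go to T
T | xx[x]y   read x → write z, move R, go to R
R | xxz[y]   read y → write y, move L, go to S
S | xx[z]y
The non-blank tape span at halt is xxzy.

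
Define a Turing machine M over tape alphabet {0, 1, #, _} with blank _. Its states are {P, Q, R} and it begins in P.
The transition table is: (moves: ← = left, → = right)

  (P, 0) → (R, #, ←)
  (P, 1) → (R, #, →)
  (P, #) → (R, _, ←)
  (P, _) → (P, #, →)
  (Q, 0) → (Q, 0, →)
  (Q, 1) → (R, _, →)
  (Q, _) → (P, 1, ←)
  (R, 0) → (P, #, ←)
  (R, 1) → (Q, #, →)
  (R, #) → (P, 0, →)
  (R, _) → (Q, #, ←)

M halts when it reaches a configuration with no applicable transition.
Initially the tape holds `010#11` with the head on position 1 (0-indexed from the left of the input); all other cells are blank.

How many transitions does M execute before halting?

23

P | _0[1]0#11__   read 1 → write #, move →, go to R
R | _0#[0]#11__   read 0 → write #, move ←, go to P
P | _0[#]##11__   read # → write _, move ←, go to R
R | _[0]_##11__   read 0 → write #, move ←, go to P
P | [_]#_##11__   read _ → write #, move →, go to P
P | #[#]_##11__   read # → write _, move ←, go to R
R | [#]__##11__   read # → write 0, move →, go to P
P | 0[_]_##11__   read _ → write #, move →, go to P
P | 0#[_]##11__   read _ → write #, move →, go to P
P | 0##[#]#11__   read # → write _, move ←, go to R
R | 0#[#]_#11__   read # → write 0, move →, go to P
P | 0#0[_]#11__   read _ → write #, move →, go to P
P | 0#0#[#]11__   read # → write _, move ←, go to R
R | 0#0[#]_11__   read # → write 0, move →, go to P
P | 0#00[_]11__   read _ → write #, move →, go to P
P | 0#00#[1]1__   read 1 → write #, move →, go to R
R | 0#00##[1]__   read 1 → write #, move →, go to Q
Q | 0#00###[_]_   read _ → write 1, move ←, go to P
P | 0#00##[#]1_   read # → write _, move ←, go to R
R | 0#00#[#]_1_   read # → write 0, move →, go to P
P | 0#00#0[_]1_   read _ → write #, move →, go to P
P | 0#00#0#[1]_   read 1 → write #, move →, go to R
R | 0#00#0##[_]   read _ → write #, move ←, go to Q
Q | 0#00#0#[#]#
M halts after 23 transitions.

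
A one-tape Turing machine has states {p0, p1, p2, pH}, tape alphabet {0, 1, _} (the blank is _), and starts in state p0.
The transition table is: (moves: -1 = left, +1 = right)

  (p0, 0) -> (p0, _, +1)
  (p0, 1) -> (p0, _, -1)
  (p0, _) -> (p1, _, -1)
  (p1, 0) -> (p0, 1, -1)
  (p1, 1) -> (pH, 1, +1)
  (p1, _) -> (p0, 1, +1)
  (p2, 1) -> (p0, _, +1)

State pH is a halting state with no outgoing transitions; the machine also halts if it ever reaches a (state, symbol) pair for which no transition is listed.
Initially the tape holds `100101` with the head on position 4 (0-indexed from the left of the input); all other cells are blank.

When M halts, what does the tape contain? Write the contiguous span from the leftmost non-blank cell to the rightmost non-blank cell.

state=p0 head=4 tape=1001[0]1   (p0,0)→(p0,_,+1)
state=p0 head=5 tape=1001_[1]   (p0,1)→(p0,_,-1)
state=p0 head=4 tape=1001[_]_   (p0,_)→(p1,_,-1)
state=p1 head=3 tape=100[1]__   (p1,1)→(pH,1,+1)
state=pH head=4 tape=1001[_]_
The non-blank tape span at halt is 1001.

1001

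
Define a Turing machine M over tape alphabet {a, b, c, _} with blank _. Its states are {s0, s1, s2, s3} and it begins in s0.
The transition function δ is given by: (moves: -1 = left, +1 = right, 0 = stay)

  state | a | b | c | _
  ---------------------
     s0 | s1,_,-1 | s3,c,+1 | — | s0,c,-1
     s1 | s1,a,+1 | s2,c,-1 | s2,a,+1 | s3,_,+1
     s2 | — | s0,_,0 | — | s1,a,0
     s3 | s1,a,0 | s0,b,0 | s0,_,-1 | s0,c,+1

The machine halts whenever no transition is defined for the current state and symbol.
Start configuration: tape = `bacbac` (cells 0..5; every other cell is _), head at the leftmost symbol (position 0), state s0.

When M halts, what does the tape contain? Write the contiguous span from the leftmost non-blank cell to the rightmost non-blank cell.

state=s0 head=0 tape=[b]acbac____   (s0,b)→(s3,c,+1)
state=s3 head=1 tape=c[a]cbac____   (s3,a)→(s1,a,0)
state=s1 head=1 tape=c[a]cbac____   (s1,a)→(s1,a,+1)
state=s1 head=2 tape=ca[c]bac____   (s1,c)→(s2,a,+1)
state=s2 head=3 tape=caa[b]ac____   (s2,b)→(s0,_,0)
state=s0 head=3 tape=caa[_]ac____   (s0,_)→(s0,c,-1)
state=s0 head=2 tape=ca[a]cac____   (s0,a)→(s1,_,-1)
state=s1 head=1 tape=c[a]_cac____   (s1,a)→(s1,a,+1)
state=s1 head=2 tape=ca[_]cac____   (s1,_)→(s3,_,+1)
state=s3 head=3 tape=ca_[c]ac____   (s3,c)→(s0,_,-1)
state=s0 head=2 tape=ca[_]_ac____   (s0,_)→(s0,c,-1)
state=s0 head=1 tape=c[a]c_ac____   (s0,a)→(s1,_,-1)
state=s1 head=0 tape=[c]_c_ac____   (s1,c)→(s2,a,+1)
state=s2 head=1 tape=a[_]c_ac____   (s2,_)→(s1,a,0)
state=s1 head=1 tape=a[a]c_ac____   (s1,a)→(s1,a,+1)
state=s1 head=2 tape=aa[c]_ac____   (s1,c)→(s2,a,+1)
state=s2 head=3 tape=aaa[_]ac____   (s2,_)→(s1,a,0)
state=s1 head=3 tape=aaa[a]ac____   (s1,a)→(s1,a,+1)
state=s1 head=4 tape=aaaa[a]c____   (s1,a)→(s1,a,+1)
state=s1 head=5 tape=aaaaa[c]____   (s1,c)→(s2,a,+1)
state=s2 head=6 tape=aaaaaa[_]___   (s2,_)→(s1,a,0)
state=s1 head=6 tape=aaaaaa[a]___   (s1,a)→(s1,a,+1)
state=s1 head=7 tape=aaaaaaa[_]__   (s1,_)→(s3,_,+1)
state=s3 head=8 tape=aaaaaaa_[_]_   (s3,_)→(s0,c,+1)
state=s0 head=9 tape=aaaaaaa_c[_]   (s0,_)→(s0,c,-1)
state=s0 head=8 tape=aaaaaaa_[c]c
The non-blank tape span at halt is aaaaaaa_cc.

aaaaaaa_cc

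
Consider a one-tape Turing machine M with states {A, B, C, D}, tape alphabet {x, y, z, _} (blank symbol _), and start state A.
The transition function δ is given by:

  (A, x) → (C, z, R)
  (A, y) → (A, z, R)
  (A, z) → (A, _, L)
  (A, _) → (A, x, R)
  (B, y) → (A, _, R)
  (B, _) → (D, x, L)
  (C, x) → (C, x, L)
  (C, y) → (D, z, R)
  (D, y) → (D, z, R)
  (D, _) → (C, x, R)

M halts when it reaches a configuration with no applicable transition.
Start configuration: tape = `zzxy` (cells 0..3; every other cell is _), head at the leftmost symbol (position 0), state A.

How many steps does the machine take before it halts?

5

state=A head=0 tape=_[z]zxy   (A,z)→(A,_,L)
state=A head=-1 tape=[_]_zxy   (A,_)→(A,x,R)
state=A head=0 tape=x[_]zxy   (A,_)→(A,x,R)
state=A head=1 tape=xx[z]xy   (A,z)→(A,_,L)
state=A head=0 tape=x[x]_xy   (A,x)→(C,z,R)
state=C head=1 tape=xz[_]xy
M halts after 5 transitions.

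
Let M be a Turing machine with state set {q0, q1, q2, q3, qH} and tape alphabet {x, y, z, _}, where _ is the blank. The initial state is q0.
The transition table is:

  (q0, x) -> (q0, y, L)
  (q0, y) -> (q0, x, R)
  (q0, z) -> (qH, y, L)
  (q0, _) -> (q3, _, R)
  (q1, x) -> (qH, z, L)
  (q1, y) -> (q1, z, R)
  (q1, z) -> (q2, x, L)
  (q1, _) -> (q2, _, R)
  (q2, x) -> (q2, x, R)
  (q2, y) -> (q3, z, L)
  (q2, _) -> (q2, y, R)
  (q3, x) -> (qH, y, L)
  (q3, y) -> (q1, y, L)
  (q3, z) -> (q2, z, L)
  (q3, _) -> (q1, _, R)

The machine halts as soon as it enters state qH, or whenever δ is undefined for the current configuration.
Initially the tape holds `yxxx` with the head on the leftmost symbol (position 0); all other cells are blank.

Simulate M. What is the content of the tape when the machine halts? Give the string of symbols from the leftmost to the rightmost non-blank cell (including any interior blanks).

yyzxx

q0 | _[y]xxx   read y → write x, move R, go to q0
q0 | _x[x]xx   read x → write y, move L, go to q0
q0 | _[x]yxx   read x → write y, move L, go to q0
q0 | [_]yyxx   read _ → write _, move R, go to q3
q3 | _[y]yxx   read y → write y, move L, go to q1
q1 | [_]yyxx   read _ → write _, move R, go to q2
q2 | _[y]yxx   read y → write z, move L, go to q3
q3 | [_]zyxx   read _ → write _, move R, go to q1
q1 | _[z]yxx   read z → write x, move L, go to q2
q2 | [_]xyxx   read _ → write y, move R, go to q2
q2 | y[x]yxx   read x → write x, move R, go to q2
q2 | yx[y]xx   read y → write z, move L, go to q3
q3 | y[x]zxx   read x → write y, move L, go to qH
qH | [y]yzxx
The non-blank tape span at halt is yyzxx.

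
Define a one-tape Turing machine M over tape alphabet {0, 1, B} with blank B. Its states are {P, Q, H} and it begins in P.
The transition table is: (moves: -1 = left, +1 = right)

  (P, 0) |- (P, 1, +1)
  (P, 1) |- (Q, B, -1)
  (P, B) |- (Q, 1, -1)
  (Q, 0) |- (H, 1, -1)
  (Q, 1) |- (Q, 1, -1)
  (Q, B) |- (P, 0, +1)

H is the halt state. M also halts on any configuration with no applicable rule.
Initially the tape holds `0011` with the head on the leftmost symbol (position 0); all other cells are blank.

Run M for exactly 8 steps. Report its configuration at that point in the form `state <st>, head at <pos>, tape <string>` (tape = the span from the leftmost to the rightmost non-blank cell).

P | BB[0]011   read 0 → write 1, move +1, go to P
P | BB1[0]11   read 0 → write 1, move +1, go to P
P | BB11[1]1   read 1 → write B, move -1, go to Q
Q | BB1[1]B1   read 1 → write 1, move -1, go to Q
Q | BB[1]1B1   read 1 → write 1, move -1, go to Q
Q | B[B]11B1   read B → write 0, move +1, go to P
P | B0[1]1B1   read 1 → write B, move -1, go to Q
Q | B[0]B1B1   read 0 → write 1, move -1, go to H
H | [B]1B1B1
After 8 steps: state H, head at -2, tape 1B1B1.

state H, head at -2, tape 1B1B1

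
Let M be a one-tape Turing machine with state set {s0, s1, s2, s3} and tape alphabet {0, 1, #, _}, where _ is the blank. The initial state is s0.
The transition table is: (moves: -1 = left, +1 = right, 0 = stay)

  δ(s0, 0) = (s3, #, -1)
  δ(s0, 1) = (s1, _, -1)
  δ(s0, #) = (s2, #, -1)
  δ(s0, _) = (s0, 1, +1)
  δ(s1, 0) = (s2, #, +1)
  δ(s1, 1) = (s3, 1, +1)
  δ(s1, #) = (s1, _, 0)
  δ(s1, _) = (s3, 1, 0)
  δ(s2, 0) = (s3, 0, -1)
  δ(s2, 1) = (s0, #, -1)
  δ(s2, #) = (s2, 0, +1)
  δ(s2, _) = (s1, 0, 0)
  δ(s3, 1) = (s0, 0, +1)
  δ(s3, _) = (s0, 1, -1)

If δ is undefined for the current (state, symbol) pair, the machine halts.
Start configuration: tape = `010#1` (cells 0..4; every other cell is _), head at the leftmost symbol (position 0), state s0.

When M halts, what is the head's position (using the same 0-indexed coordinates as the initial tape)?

-1

state=s0 head=0 tape=___[0]10#1   (s0,0)→(s3,#,-1)
state=s3 head=-1 tape=__[_]#10#1   (s3,_)→(s0,1,-1)
state=s0 head=-2 tape=_[_]1#10#1   (s0,_)→(s0,1,+1)
state=s0 head=-1 tape=_1[1]#10#1   (s0,1)→(s1,_,-1)
state=s1 head=-2 tape=_[1]_#10#1   (s1,1)→(s3,1,+1)
state=s3 head=-1 tape=_1[_]#10#1   (s3,_)→(s0,1,-1)
state=s0 head=-2 tape=_[1]1#10#1   (s0,1)→(s1,_,-1)
state=s1 head=-3 tape=[_]_1#10#1   (s1,_)→(s3,1,0)
state=s3 head=-3 tape=[1]_1#10#1   (s3,1)→(s0,0,+1)
state=s0 head=-2 tape=0[_]1#10#1   (s0,_)→(s0,1,+1)
state=s0 head=-1 tape=01[1]#10#1   (s0,1)→(s1,_,-1)
state=s1 head=-2 tape=0[1]_#10#1   (s1,1)→(s3,1,+1)
state=s3 head=-1 tape=01[_]#10#1   (s3,_)→(s0,1,-1)
state=s0 head=-2 tape=0[1]1#10#1   (s0,1)→(s1,_,-1)
state=s1 head=-3 tape=[0]_1#10#1   (s1,0)→(s2,#,+1)
state=s2 head=-2 tape=#[_]1#10#1   (s2,_)→(s1,0,0)
state=s1 head=-2 tape=#[0]1#10#1   (s1,0)→(s2,#,+1)
state=s2 head=-1 tape=##[1]#10#1   (s2,1)→(s0,#,-1)
state=s0 head=-2 tape=#[#]##10#1   (s0,#)→(s2,#,-1)
state=s2 head=-3 tape=[#]###10#1   (s2,#)→(s2,0,+1)
state=s2 head=-2 tape=0[#]##10#1   (s2,#)→(s2,0,+1)
state=s2 head=-1 tape=00[#]#10#1   (s2,#)→(s2,0,+1)
state=s2 head=0 tape=000[#]10#1   (s2,#)→(s2,0,+1)
state=s2 head=1 tape=0000[1]0#1   (s2,1)→(s0,#,-1)
state=s0 head=0 tape=000[0]#0#1   (s0,0)→(s3,#,-1)
state=s3 head=-1 tape=00[0]##0#1
At halt the head is at cell -1.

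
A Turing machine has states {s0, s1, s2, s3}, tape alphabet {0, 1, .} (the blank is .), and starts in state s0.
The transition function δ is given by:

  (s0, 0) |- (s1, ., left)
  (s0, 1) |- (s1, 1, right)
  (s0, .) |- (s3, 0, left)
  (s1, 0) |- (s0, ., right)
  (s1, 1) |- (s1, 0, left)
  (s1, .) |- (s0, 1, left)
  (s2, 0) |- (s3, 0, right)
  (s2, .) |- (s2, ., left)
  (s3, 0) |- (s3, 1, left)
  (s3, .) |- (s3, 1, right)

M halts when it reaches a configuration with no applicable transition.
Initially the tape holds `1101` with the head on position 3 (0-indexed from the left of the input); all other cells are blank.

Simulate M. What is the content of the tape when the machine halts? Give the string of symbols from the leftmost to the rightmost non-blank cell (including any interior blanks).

s0 | ...110[1].   read 1 → write 1, move right, go to s1
s1 | ...1101[.]   read . → write 1, move left, go to s0
s0 | ...110[1]1   read 1 → write 1, move right, go to s1
s1 | ...1101[1]   read 1 → write 0, move left, go to s1
s1 | ...110[1]0   read 1 → write 0, move left, go to s1
s1 | ...11[0]00   read 0 → write ., move right, go to s0
s0 | ...11.[0]0   read 0 → write ., move left, go to s1
s1 | ...11[.].0   read . → write 1, move left, go to s0
s0 | ...1[1]1.0   read 1 → write 1, move right, go to s1
s1 | ...11[1].0   read 1 → write 0, move left, go to s1
s1 | ...1[1]0.0   read 1 → write 0, move left, go to s1
s1 | ...[1]00.0   read 1 → write 0, move left, go to s1
s1 | ..[.]000.0   read . → write 1, move left, go to s0
s0 | .[.]1000.0   read . → write 0, move left, go to s3
s3 | [.]01000.0   read . → write 1, move right, go to s3
s3 | 1[0]1000.0   read 0 → write 1, move left, go to s3
s3 | [1]11000.0
The non-blank tape span at halt is 111000.0.

111000.0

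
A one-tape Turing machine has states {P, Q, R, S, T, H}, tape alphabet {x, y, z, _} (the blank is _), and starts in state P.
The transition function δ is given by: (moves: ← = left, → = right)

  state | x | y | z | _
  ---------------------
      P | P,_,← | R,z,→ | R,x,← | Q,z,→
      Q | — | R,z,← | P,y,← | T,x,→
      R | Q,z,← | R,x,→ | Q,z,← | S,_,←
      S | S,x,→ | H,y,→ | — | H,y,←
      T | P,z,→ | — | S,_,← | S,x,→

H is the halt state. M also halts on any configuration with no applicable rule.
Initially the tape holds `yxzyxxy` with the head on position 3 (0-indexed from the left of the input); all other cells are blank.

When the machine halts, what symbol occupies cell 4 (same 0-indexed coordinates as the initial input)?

z

P | ___yxz[y]xxy   read y → write z, move →, go to R
R | ___yxzz[x]xy   read x → write z, move ←, go to Q
Q | ___yxz[z]zxy   read z → write y, move ←, go to P
P | ___yx[z]yzxy   read z → write x, move ←, go to R
R | ___y[x]xyzxy   read x → write z, move ←, go to Q
Q | ___[y]zxyzxy   read y → write z, move ←, go to R
R | __[_]zzxyzxy   read _ → write _, move ←, go to S
S | _[_]_zzxyzxy   read _ → write y, move ←, go to H
H | [_]y_zzxyzxy
Cell 4 holds z when M halts.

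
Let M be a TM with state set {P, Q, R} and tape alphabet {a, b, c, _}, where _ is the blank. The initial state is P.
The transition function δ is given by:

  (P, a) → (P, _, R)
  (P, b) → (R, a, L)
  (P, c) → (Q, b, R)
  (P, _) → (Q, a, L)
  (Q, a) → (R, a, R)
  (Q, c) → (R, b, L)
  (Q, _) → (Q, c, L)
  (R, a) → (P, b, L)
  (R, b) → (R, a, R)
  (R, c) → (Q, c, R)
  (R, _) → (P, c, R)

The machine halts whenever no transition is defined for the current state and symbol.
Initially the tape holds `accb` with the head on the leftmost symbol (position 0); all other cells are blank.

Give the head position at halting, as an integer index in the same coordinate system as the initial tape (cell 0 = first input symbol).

3

P | [a]ccb___   read a → write _, move R, go to P
P | _[c]cb___   read c → write b, move R, go to Q
Q | _b[c]b___   read c → write b, move L, go to R
R | _[b]bb___   read b → write a, move R, go to R
R | _a[b]b___   read b → write a, move R, go to R
R | _aa[b]___   read b → write a, move R, go to R
R | _aaa[_]__   read _ → write c, move R, go to P
P | _aaac[_]_   read _ → write a, move L, go to Q
Q | _aaa[c]a_   read c → write b, move L, go to R
R | _aa[a]ba_   read a → write b, move L, go to P
P | _a[a]bba_   read a → write _, move R, go to P
P | _a_[b]ba_   read b → write a, move L, go to R
R | _a[_]aba_   read _ → write c, move R, go to P
P | _ac[a]ba_   read a → write _, move R, go to P
P | _ac_[b]a_   read b → write a, move L, go to R
R | _ac[_]aa_   read _ → write c, move R, go to P
P | _acc[a]a_   read a → write _, move R, go to P
P | _acc_[a]_   read a → write _, move R, go to P
P | _acc__[_]   read _ → write a, move L, go to Q
Q | _acc_[_]a   read _ → write c, move L, go to Q
Q | _acc[_]ca   read _ → write c, move L, go to Q
Q | _ac[c]cca   read c → write b, move L, go to R
R | _a[c]bcca   read c → write c, move R, go to Q
Q | _ac[b]cca
At halt the head is at cell 3.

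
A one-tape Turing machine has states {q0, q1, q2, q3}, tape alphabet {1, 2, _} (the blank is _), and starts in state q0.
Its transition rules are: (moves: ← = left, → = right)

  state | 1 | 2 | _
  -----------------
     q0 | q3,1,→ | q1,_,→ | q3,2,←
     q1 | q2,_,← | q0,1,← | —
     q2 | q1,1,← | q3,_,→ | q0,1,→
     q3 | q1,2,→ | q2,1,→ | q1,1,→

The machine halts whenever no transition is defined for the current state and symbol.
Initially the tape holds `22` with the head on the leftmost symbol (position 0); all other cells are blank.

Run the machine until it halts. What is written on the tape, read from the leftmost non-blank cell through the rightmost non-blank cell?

state=q0 head=0 tape=_[2]2_   (q0,2)→(q1,_,→)
state=q1 head=1 tape=__[2]_   (q1,2)→(q0,1,←)
state=q0 head=0 tape=_[_]1_   (q0,_)→(q3,2,←)
state=q3 head=-1 tape=[_]21_   (q3,_)→(q1,1,→)
state=q1 head=0 tape=1[2]1_   (q1,2)→(q0,1,←)
state=q0 head=-1 tape=[1]11_   (q0,1)→(q3,1,→)
state=q3 head=0 tape=1[1]1_   (q3,1)→(q1,2,→)
state=q1 head=1 tape=12[1]_   (q1,1)→(q2,_,←)
state=q2 head=0 tape=1[2]__   (q2,2)→(q3,_,→)
state=q3 head=1 tape=1_[_]_   (q3,_)→(q1,1,→)
state=q1 head=2 tape=1_1[_]
The non-blank tape span at halt is 1_1.

1_1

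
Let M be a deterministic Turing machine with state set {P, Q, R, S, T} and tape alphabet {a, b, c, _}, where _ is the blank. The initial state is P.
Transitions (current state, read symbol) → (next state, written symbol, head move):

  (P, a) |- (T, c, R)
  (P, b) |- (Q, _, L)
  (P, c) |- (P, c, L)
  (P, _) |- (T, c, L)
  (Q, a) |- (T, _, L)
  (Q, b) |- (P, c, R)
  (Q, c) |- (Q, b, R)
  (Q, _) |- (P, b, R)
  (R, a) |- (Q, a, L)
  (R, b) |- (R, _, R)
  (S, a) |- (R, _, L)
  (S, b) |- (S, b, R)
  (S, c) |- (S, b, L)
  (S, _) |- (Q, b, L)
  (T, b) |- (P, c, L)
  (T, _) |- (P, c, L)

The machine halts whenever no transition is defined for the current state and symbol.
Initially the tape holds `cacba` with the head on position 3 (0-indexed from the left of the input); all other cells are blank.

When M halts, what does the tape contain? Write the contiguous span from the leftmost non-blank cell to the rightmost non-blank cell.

cacccc

state=P head=3 tape=cac[b]a_   (P,b)→(Q,_,L)
state=Q head=2 tape=ca[c]_a_   (Q,c)→(Q,b,R)
state=Q head=3 tape=cab[_]a_   (Q,_)→(P,b,R)
state=P head=4 tape=cabb[a]_   (P,a)→(T,c,R)
state=T head=5 tape=cabbc[_]   (T,_)→(P,c,L)
state=P head=4 tape=cabb[c]c   (P,c)→(P,c,L)
state=P head=3 tape=cab[b]cc   (P,b)→(Q,_,L)
state=Q head=2 tape=ca[b]_cc   (Q,b)→(P,c,R)
state=P head=3 tape=cac[_]cc   (P,_)→(T,c,L)
state=T head=2 tape=ca[c]ccc
The non-blank tape span at halt is cacccc.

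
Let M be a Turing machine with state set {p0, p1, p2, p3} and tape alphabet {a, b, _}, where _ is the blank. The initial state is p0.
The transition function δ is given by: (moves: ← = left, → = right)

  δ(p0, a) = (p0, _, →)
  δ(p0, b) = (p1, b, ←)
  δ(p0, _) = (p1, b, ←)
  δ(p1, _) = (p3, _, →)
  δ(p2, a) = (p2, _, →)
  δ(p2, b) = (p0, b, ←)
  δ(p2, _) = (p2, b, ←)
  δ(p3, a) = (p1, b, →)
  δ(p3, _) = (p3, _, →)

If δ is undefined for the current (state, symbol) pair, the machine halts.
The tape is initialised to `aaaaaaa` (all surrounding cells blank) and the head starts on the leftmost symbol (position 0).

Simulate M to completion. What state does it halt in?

p3

p0 | [a]aaaaaa_   read a → write _, move →, go to p0
p0 | _[a]aaaaa_   read a → write _, move →, go to p0
p0 | __[a]aaaa_   read a → write _, move →, go to p0
p0 | ___[a]aaa_   read a → write _, move →, go to p0
p0 | ____[a]aa_   read a → write _, move →, go to p0
p0 | _____[a]a_   read a → write _, move →, go to p0
p0 | ______[a]_   read a → write _, move →, go to p0
p0 | _______[_]   read _ → write b, move ←, go to p1
p1 | ______[_]b   read _ → write _, move →, go to p3
p3 | _______[b]
No transition is defined for (p3, b); M halts in state p3.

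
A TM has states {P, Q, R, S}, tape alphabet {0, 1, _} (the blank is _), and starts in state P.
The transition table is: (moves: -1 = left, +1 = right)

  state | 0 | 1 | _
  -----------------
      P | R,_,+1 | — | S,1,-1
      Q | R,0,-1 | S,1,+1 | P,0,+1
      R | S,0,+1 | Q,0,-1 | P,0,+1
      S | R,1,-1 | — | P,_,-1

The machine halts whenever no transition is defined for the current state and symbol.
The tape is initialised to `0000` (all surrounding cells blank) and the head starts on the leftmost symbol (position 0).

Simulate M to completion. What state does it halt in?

S

state=P head=0 tape=[0]000   (P,0)→(R,_,+1)
state=R head=1 tape=_[0]00   (R,0)→(S,0,+1)
state=S head=2 tape=_0[0]0   (S,0)→(R,1,-1)
state=R head=1 tape=_[0]10   (R,0)→(S,0,+1)
state=S head=2 tape=_0[1]0
No transition is defined for (S, 1); M halts in state S.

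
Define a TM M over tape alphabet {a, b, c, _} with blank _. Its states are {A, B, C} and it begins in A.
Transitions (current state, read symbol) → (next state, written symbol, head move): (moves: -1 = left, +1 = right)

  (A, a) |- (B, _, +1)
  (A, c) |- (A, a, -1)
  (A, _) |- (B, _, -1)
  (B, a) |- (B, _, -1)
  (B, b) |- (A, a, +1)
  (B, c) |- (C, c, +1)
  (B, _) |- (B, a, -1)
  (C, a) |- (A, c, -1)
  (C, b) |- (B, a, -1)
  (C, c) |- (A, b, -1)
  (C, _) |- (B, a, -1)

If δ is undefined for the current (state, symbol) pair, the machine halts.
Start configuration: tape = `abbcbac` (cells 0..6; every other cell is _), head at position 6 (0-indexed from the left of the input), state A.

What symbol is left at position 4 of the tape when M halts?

state=A head=6 tape=abbcba[c]   (A,c)→(A,a,-1)
state=A head=5 tape=abbcb[a]a   (A,a)→(B,_,+1)
state=B head=6 tape=abbcb_[a]   (B,a)→(B,_,-1)
state=B head=5 tape=abbcb[_]_   (B,_)→(B,a,-1)
state=B head=4 tape=abbc[b]a_   (B,b)→(A,a,+1)
state=A head=5 tape=abbca[a]_   (A,a)→(B,_,+1)
state=B head=6 tape=abbca_[_]   (B,_)→(B,a,-1)
state=B head=5 tape=abbca[_]a   (B,_)→(B,a,-1)
state=B head=4 tape=abbc[a]aa   (B,a)→(B,_,-1)
state=B head=3 tape=abb[c]_aa   (B,c)→(C,c,+1)
state=C head=4 tape=abbc[_]aa   (C,_)→(B,a,-1)
state=B head=3 tape=abb[c]aaa   (B,c)→(C,c,+1)
state=C head=4 tape=abbc[a]aa   (C,a)→(A,c,-1)
state=A head=3 tape=abb[c]caa   (A,c)→(A,a,-1)
state=A head=2 tape=ab[b]acaa
Cell 4 holds c when M halts.

c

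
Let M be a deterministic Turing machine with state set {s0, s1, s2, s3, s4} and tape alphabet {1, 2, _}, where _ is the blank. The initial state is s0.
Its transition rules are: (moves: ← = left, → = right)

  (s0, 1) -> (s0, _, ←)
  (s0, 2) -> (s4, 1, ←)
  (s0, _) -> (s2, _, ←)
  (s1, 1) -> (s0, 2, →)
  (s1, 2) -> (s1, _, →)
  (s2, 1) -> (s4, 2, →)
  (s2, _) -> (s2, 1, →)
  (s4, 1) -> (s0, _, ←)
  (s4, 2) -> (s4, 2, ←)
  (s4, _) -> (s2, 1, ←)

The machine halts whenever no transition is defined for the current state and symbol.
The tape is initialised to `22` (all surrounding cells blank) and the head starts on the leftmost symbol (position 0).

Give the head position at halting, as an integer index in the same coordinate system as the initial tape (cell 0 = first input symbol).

-1

s0 | ____[2]2   read 2 → write 1, move ←, go to s4
s4 | ___[_]12   read _ → write 1, move ←, go to s2
s2 | __[_]112   read _ → write 1, move →, go to s2
s2 | __1[1]12   read 1 → write 2, move →, go to s4
s4 | __12[1]2   read 1 → write _, move ←, go to s0
s0 | __1[2]_2   read 2 → write 1, move ←, go to s4
s4 | __[1]1_2   read 1 → write _, move ←, go to s0
s0 | _[_]_1_2   read _ → write _, move ←, go to s2
s2 | [_]__1_2   read _ → write 1, move →, go to s2
s2 | 1[_]_1_2   read _ → write 1, move →, go to s2
s2 | 11[_]1_2   read _ → write 1, move →, go to s2
s2 | 111[1]_2   read 1 → write 2, move →, go to s4
s4 | 1112[_]2   read _ → write 1, move ←, go to s2
s2 | 111[2]12
At halt the head is at cell -1.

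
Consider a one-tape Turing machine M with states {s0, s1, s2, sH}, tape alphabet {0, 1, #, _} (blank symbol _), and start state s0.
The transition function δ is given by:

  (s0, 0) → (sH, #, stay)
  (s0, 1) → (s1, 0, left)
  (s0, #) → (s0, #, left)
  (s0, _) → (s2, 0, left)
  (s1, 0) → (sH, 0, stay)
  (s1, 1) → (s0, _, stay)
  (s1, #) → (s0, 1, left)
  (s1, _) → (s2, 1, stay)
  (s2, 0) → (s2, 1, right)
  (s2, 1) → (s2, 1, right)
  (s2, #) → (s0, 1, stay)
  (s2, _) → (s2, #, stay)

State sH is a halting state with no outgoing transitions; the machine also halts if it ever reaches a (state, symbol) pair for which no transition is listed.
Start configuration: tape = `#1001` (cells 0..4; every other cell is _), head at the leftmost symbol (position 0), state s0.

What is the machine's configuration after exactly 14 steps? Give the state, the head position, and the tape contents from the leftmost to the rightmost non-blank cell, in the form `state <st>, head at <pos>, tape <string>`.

state s2, head at -1, tape 11001001

s0 | ___[#]1001   read # → write #, move left, go to s0
s0 | __[_]#1001   read _ → write 0, move left, go to s2
s2 | _[_]0#1001   read _ → write #, move stay, go to s2
s2 | _[#]0#1001   read # → write 1, move stay, go to s0
s0 | _[1]0#1001   read 1 → write 0, move left, go to s1
s1 | [_]00#1001   read _ → write 1, move stay, go to s2
s2 | [1]00#1001   read 1 → write 1, move right, go to s2
s2 | 1[0]0#1001   read 0 → write 1, move right, go to s2
s2 | 11[0]#1001   read 0 → write 1, move right, go to s2
s2 | 111[#]1001   read # → write 1, move stay, go to s0
s0 | 111[1]1001   read 1 → write 0, move left, go to s1
s1 | 11[1]01001   read 1 → write _, move stay, go to s0
s0 | 11[_]01001   read _ → write 0, move left, go to s2
s2 | 1[1]001001   read 1 → write 1, move right, go to s2
s2 | 11[0]01001
After 14 steps: state s2, head at -1, tape 11001001.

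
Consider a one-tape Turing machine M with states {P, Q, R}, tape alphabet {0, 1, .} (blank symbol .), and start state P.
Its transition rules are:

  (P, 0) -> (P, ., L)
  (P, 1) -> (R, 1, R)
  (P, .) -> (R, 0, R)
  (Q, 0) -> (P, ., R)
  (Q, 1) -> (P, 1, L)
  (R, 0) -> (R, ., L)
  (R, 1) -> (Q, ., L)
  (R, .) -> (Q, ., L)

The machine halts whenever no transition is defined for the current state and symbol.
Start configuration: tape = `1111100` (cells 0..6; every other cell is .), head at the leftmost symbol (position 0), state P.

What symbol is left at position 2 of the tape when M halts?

state=P head=0 tape=.[1]111100   (P,1)→(R,1,R)
state=R head=1 tape=.1[1]11100   (R,1)→(Q,.,L)
state=Q head=0 tape=.[1].11100   (Q,1)→(P,1,L)
state=P head=-1 tape=[.]1.11100   (P,.)→(R,0,R)
state=R head=0 tape=0[1].11100   (R,1)→(Q,.,L)
state=Q head=-1 tape=[0]..11100   (Q,0)→(P,.,R)
state=P head=0 tape=.[.].11100   (P,.)→(R,0,R)
state=R head=1 tape=.0[.]11100   (R,.)→(Q,.,L)
state=Q head=0 tape=.[0].11100   (Q,0)→(P,.,R)
state=P head=1 tape=..[.]11100   (P,.)→(R,0,R)
state=R head=2 tape=..0[1]1100   (R,1)→(Q,.,L)
state=Q head=1 tape=..[0].1100   (Q,0)→(P,.,R)
state=P head=2 tape=...[.]1100   (P,.)→(R,0,R)
state=R head=3 tape=...0[1]100   (R,1)→(Q,.,L)
state=Q head=2 tape=...[0].100   (Q,0)→(P,.,R)
state=P head=3 tape=....[.]100   (P,.)→(R,0,R)
state=R head=4 tape=....0[1]00   (R,1)→(Q,.,L)
state=Q head=3 tape=....[0].00   (Q,0)→(P,.,R)
state=P head=4 tape=.....[.]00   (P,.)→(R,0,R)
state=R head=5 tape=.....0[0]0   (R,0)→(R,.,L)
state=R head=4 tape=.....[0].0   (R,0)→(R,.,L)
state=R head=3 tape=....[.]..0   (R,.)→(Q,.,L)
state=Q head=2 tape=...[.]...0
Cell 2 holds . when M halts.

.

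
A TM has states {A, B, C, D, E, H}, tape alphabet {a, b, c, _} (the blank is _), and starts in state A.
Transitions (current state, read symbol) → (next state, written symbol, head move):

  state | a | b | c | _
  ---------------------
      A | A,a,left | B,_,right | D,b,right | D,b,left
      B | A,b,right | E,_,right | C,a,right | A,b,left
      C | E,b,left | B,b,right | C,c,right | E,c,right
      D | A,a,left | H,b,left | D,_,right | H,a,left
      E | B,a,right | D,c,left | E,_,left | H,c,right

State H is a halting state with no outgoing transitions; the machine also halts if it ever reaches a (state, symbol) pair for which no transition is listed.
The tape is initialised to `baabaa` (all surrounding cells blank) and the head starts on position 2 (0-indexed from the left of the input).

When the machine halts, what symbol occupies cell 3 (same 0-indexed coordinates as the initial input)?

_

state=A head=2 tape=ba[a]baa_   (A,a)→(A,a,left)
state=A head=1 tape=b[a]abaa_   (A,a)→(A,a,left)
state=A head=0 tape=[b]aabaa_   (A,b)→(B,_,right)
state=B head=1 tape=_[a]abaa_   (B,a)→(A,b,right)
state=A head=2 tape=_b[a]baa_   (A,a)→(A,a,left)
state=A head=1 tape=_[b]abaa_   (A,b)→(B,_,right)
state=B head=2 tape=__[a]baa_   (B,a)→(A,b,right)
state=A head=3 tape=__b[b]aa_   (A,b)→(B,_,right)
state=B head=4 tape=__b_[a]a_   (B,a)→(A,b,right)
state=A head=5 tape=__b_b[a]_   (A,a)→(A,a,left)
state=A head=4 tape=__b_[b]a_   (A,b)→(B,_,right)
state=B head=5 tape=__b__[a]_   (B,a)→(A,b,right)
state=A head=6 tape=__b__b[_]   (A,_)→(D,b,left)
state=D head=5 tape=__b__[b]b   (D,b)→(H,b,left)
state=H head=4 tape=__b_[_]bb
Cell 3 holds _ when M halts.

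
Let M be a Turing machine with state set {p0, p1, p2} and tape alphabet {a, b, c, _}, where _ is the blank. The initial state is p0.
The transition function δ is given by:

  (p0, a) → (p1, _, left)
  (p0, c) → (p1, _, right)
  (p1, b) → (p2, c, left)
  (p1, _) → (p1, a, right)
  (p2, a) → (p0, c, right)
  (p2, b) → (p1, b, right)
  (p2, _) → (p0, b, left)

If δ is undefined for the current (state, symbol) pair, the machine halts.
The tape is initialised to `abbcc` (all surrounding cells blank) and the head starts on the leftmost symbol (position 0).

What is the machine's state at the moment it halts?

p1

state=p0 head=0 tape=__[a]bbcc   (p0,a)→(p1,_,left)
state=p1 head=-1 tape=_[_]_bbcc   (p1,_)→(p1,a,right)
state=p1 head=0 tape=_a[_]bbcc   (p1,_)→(p1,a,right)
state=p1 head=1 tape=_aa[b]bcc   (p1,b)→(p2,c,left)
state=p2 head=0 tape=_a[a]cbcc   (p2,a)→(p0,c,right)
state=p0 head=1 tape=_ac[c]bcc   (p0,c)→(p1,_,right)
state=p1 head=2 tape=_ac_[b]cc   (p1,b)→(p2,c,left)
state=p2 head=1 tape=_ac[_]ccc   (p2,_)→(p0,b,left)
state=p0 head=0 tape=_a[c]bccc   (p0,c)→(p1,_,right)
state=p1 head=1 tape=_a_[b]ccc   (p1,b)→(p2,c,left)
state=p2 head=0 tape=_a[_]cccc   (p2,_)→(p0,b,left)
state=p0 head=-1 tape=_[a]bcccc   (p0,a)→(p1,_,left)
state=p1 head=-2 tape=[_]_bcccc   (p1,_)→(p1,a,right)
state=p1 head=-1 tape=a[_]bcccc   (p1,_)→(p1,a,right)
state=p1 head=0 tape=aa[b]cccc   (p1,b)→(p2,c,left)
state=p2 head=-1 tape=a[a]ccccc   (p2,a)→(p0,c,right)
state=p0 head=0 tape=ac[c]cccc   (p0,c)→(p1,_,right)
state=p1 head=1 tape=ac_[c]ccc
No transition is defined for (p1, c); M halts in state p1.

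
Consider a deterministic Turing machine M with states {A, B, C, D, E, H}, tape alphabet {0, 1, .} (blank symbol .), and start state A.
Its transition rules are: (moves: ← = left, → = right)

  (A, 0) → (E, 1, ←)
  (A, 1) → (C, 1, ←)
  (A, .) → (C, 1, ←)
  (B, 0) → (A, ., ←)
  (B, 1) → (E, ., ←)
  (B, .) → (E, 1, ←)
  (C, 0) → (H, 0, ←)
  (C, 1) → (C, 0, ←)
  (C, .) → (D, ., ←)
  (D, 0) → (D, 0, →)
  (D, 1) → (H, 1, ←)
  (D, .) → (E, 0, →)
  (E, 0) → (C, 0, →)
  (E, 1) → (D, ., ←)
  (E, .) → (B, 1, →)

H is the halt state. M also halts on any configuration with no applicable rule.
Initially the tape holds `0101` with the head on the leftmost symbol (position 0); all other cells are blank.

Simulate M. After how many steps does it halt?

19

A | ..[0]101   read 0 → write 1, move ←, go to E
E | .[.]1101   read . → write 1, move →, go to B
B | .1[1]101   read 1 → write ., move ←, go to E
E | .[1].101   read 1 → write ., move ←, go to D
D | [.]..101   read . → write 0, move →, go to E
E | 0[.].101   read . → write 1, move →, go to B
B | 01[.]101   read . → write 1, move ←, go to E
E | 0[1]1101   read 1 → write ., move ←, go to D
D | [0].1101   read 0 → write 0, move →, go to D
D | 0[.]1101   read . → write 0, move →, go to E
E | 00[1]101   read 1 → write ., move ←, go to D
D | 0[0].101   read 0 → write 0, move →, go to D
D | 00[.]101   read . → write 0, move →, go to E
E | 000[1]01   read 1 → write ., move ←, go to D
D | 00[0].01   read 0 → write 0, move →, go to D
D | 000[.]01   read . → write 0, move →, go to E
E | 0000[0]1   read 0 → write 0, move →, go to C
C | 00000[1]   read 1 → write 0, move ←, go to C
C | 0000[0]0   read 0 → write 0, move ←, go to H
H | 000[0]00
M halts after 19 transitions.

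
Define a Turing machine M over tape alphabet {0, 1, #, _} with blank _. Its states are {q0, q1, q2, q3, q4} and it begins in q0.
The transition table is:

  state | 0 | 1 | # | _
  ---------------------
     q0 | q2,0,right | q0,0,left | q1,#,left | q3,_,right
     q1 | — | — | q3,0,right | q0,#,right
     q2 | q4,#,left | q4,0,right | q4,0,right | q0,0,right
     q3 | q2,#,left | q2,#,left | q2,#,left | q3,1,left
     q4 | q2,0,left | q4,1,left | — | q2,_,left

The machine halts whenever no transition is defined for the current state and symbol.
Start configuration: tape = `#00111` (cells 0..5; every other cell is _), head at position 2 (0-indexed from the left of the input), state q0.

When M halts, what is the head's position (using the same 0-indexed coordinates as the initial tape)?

-1

state=q0 head=2 tape=__#0[0]111   (q0,0)→(q2,0,right)
state=q2 head=3 tape=__#00[1]11   (q2,1)→(q4,0,right)
state=q4 head=4 tape=__#000[1]1   (q4,1)→(q4,1,left)
state=q4 head=3 tape=__#00[0]11   (q4,0)→(q2,0,left)
state=q2 head=2 tape=__#0[0]011   (q2,0)→(q4,#,left)
state=q4 head=1 tape=__#[0]#011   (q4,0)→(q2,0,left)
state=q2 head=0 tape=__[#]0#011   (q2,#)→(q4,0,right)
state=q4 head=1 tape=__0[0]#011   (q4,0)→(q2,0,left)
state=q2 head=0 tape=__[0]0#011   (q2,0)→(q4,#,left)
state=q4 head=-1 tape=_[_]#0#011   (q4,_)→(q2,_,left)
state=q2 head=-2 tape=[_]_#0#011   (q2,_)→(q0,0,right)
state=q0 head=-1 tape=0[_]#0#011   (q0,_)→(q3,_,right)
state=q3 head=0 tape=0_[#]0#011   (q3,#)→(q2,#,left)
state=q2 head=-1 tape=0[_]#0#011   (q2,_)→(q0,0,right)
state=q0 head=0 tape=00[#]0#011   (q0,#)→(q1,#,left)
state=q1 head=-1 tape=0[0]#0#011
At halt the head is at cell -1.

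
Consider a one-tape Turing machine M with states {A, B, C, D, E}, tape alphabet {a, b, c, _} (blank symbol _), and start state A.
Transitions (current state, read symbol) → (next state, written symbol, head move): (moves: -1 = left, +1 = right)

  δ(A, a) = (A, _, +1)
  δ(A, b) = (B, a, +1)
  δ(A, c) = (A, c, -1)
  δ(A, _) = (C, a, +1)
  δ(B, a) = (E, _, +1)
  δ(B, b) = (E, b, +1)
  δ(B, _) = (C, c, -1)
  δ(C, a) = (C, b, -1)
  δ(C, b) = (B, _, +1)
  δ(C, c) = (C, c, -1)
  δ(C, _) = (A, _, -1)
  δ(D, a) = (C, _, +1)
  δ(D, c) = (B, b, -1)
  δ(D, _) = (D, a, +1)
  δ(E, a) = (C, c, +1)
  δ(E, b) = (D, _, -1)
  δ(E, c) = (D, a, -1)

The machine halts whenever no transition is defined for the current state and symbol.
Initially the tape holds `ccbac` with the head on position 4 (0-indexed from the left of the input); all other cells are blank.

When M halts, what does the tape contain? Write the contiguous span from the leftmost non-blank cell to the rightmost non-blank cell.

A | ccba[c]   read c → write c, move -1, go to A
A | ccb[a]c   read a → write _, move +1, go to A
A | ccb_[c]   read c → write c, move -1, go to A
A | ccb[_]c   read _ → write a, move +1, go to C
C | ccba[c]   read c → write c, move -1, go to C
C | ccb[a]c   read a → write b, move -1, go to C
C | cc[b]bc   read b → write _, move +1, go to B
B | cc_[b]c   read b → write b, move +1, go to E
E | cc_b[c]   read c → write a, move -1, go to D
D | cc_[b]a
The non-blank tape span at halt is cc_ba.

cc_ba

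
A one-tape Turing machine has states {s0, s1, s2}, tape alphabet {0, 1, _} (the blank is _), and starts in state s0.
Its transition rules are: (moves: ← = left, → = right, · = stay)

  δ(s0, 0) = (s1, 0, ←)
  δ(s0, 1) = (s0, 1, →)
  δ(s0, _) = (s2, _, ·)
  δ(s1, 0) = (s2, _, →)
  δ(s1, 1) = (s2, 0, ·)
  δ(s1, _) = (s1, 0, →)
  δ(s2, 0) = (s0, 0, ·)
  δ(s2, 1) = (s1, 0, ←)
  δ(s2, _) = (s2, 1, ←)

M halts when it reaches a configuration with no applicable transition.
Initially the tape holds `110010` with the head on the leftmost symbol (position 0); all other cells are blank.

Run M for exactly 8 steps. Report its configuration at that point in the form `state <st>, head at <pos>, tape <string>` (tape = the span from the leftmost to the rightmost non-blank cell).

state=s0 head=0 tape=[1]10010   (s0,1)→(s0,1,→)
state=s0 head=1 tape=1[1]0010   (s0,1)→(s0,1,→)
state=s0 head=2 tape=11[0]010   (s0,0)→(s1,0,←)
state=s1 head=1 tape=1[1]0010   (s1,1)→(s2,0,·)
state=s2 head=1 tape=1[0]0010   (s2,0)→(s0,0,·)
state=s0 head=1 tape=1[0]0010   (s0,0)→(s1,0,←)
state=s1 head=0 tape=[1]00010   (s1,1)→(s2,0,·)
state=s2 head=0 tape=[0]00010   (s2,0)→(s0,0,·)
state=s0 head=0 tape=[0]00010
After 8 steps: state s0, head at 0, tape 000010.

state s0, head at 0, tape 000010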